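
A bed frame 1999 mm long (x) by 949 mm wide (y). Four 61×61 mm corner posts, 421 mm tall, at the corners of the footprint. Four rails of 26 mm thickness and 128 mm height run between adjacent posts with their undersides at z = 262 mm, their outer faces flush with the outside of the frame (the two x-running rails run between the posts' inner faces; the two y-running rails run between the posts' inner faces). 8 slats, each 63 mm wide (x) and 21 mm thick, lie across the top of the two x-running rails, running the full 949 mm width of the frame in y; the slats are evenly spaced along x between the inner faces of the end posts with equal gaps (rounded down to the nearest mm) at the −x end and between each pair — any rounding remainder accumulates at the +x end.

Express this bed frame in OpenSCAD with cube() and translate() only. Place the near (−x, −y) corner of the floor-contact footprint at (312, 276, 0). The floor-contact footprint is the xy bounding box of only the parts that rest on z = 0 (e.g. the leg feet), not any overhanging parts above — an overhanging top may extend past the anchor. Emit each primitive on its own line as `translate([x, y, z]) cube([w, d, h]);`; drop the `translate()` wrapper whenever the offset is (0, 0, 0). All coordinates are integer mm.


translate([312, 276, 0]) cube([61, 61, 421]);
translate([312, 1164, 0]) cube([61, 61, 421]);
translate([2250, 276, 0]) cube([61, 61, 421]);
translate([2250, 1164, 0]) cube([61, 61, 421]);
translate([373, 276, 262]) cube([1877, 26, 128]);
translate([373, 1199, 262]) cube([1877, 26, 128]);
translate([312, 337, 262]) cube([26, 827, 128]);
translate([2285, 337, 262]) cube([26, 827, 128]);
translate([525, 276, 390]) cube([63, 949, 21]);
translate([740, 276, 390]) cube([63, 949, 21]);
translate([955, 276, 390]) cube([63, 949, 21]);
translate([1170, 276, 390]) cube([63, 949, 21]);
translate([1385, 276, 390]) cube([63, 949, 21]);
translate([1600, 276, 390]) cube([63, 949, 21]);
translate([1815, 276, 390]) cube([63, 949, 21]);
translate([2030, 276, 390]) cube([63, 949, 21]);


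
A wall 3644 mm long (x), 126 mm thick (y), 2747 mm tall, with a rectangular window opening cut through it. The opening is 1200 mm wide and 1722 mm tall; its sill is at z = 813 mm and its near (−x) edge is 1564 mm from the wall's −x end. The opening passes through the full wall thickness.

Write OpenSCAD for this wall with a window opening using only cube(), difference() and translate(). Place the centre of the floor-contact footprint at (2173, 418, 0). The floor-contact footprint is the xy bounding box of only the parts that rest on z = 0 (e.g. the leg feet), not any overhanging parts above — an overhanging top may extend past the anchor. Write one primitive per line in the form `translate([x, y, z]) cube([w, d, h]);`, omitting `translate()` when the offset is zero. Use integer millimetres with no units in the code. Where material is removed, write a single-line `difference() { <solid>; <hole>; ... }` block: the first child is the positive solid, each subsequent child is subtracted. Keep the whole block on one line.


difference() { translate([351, 355, 0]) cube([3644, 126, 2747]); translate([1915, 355, 813]) cube([1200, 126, 1722]); }


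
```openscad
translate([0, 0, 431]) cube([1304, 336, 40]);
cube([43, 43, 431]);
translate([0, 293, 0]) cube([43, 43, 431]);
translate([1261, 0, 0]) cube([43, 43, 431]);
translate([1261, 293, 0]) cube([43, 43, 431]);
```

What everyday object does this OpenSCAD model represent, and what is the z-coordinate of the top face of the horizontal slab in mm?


A bench. The seat-top height is 471 mm.

A long slab on four corner posts — a bench. The slab sits at z = 431 with thickness 40, so the top is 431 + 40 = 471 mm.


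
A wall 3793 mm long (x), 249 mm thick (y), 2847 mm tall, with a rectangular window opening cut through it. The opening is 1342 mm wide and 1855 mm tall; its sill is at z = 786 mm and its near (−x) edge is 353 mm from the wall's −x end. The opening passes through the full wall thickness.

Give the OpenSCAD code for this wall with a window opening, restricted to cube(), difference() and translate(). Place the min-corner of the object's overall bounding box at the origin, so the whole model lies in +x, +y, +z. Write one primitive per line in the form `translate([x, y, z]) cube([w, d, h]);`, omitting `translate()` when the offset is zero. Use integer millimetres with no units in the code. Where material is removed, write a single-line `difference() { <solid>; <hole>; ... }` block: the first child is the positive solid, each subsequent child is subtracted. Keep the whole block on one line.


difference() { cube([3793, 249, 2847]); translate([353, 0, 786]) cube([1342, 249, 1855]); }


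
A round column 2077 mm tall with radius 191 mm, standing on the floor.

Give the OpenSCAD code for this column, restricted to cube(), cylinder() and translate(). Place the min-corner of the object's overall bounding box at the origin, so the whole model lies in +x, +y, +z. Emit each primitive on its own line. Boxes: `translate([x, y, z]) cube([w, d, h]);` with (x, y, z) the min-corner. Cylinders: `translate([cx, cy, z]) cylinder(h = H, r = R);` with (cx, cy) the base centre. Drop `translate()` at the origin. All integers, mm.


translate([191, 191, 0]) cylinder(h = 2077, r = 191);


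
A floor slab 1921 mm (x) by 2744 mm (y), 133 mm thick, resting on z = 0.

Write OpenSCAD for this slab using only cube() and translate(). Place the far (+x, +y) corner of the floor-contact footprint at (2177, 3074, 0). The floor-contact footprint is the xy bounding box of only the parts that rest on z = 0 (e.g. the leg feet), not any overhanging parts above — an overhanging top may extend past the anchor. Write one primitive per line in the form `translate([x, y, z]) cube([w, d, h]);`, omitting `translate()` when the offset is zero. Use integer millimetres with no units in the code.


translate([256, 330, 0]) cube([1921, 2744, 133]);


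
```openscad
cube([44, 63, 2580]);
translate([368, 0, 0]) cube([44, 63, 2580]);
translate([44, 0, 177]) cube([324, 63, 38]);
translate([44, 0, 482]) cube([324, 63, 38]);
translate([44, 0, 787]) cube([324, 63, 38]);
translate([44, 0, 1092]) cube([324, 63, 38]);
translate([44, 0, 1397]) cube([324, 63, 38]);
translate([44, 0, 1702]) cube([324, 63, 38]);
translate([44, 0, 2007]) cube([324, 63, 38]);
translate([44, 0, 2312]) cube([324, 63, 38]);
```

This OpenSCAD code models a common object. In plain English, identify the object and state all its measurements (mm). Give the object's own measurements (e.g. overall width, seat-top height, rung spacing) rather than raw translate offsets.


A straight ladder. Two 44×63 mm vertical rails, 2580 mm tall, stand 412 mm apart (outside-to-outside) with their front faces coplanar on the −y side. 8 rungs, each 63 mm deep and 38 mm tall, span between the inner faces of the rails, front faces flush with the rails. The lowest rung's underside is at z = 177 mm and rungs are spaced 305 mm apart (underside to underside).


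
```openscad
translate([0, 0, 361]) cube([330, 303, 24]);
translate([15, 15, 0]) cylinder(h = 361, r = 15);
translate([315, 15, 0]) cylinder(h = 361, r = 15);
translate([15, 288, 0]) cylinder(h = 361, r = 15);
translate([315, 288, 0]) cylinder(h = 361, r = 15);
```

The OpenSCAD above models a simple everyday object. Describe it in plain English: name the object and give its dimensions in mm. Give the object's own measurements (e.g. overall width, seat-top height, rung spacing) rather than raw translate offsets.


A simple wooden stool: a rectangular seat 330 mm (x) by 303 mm (y), 24 mm thick, top face at z = 385 mm, on four round legs, each 30 mm in diameter. The legs rest on z = 0, each leg's axis is inset half a diameter from the nearest pair of seat edges (so the leg's bounding box is flush with the corner).


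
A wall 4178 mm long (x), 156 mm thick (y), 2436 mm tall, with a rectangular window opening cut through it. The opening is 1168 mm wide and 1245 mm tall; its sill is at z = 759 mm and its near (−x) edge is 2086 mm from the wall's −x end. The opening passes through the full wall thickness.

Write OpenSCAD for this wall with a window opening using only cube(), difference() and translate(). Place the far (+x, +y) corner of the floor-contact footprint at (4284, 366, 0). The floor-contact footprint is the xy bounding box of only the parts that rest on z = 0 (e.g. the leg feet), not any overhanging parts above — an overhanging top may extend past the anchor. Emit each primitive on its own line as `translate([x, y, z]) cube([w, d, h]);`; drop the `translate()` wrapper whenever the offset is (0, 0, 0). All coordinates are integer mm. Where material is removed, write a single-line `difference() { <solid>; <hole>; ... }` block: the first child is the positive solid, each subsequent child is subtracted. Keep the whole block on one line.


difference() { translate([106, 210, 0]) cube([4178, 156, 2436]); translate([2192, 210, 759]) cube([1168, 156, 1245]); }


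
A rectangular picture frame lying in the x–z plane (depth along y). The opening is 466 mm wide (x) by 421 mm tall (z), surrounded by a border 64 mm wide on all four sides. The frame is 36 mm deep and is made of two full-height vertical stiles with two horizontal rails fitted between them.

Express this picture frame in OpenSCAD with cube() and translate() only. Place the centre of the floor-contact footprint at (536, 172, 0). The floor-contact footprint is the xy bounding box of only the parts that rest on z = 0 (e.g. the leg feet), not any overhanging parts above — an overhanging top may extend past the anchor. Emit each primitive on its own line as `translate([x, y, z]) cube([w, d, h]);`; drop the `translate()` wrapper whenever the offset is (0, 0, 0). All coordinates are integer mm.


translate([239, 154, 0]) cube([64, 36, 549]);
translate([769, 154, 0]) cube([64, 36, 549]);
translate([303, 154, 0]) cube([466, 36, 64]);
translate([303, 154, 485]) cube([466, 36, 64]);


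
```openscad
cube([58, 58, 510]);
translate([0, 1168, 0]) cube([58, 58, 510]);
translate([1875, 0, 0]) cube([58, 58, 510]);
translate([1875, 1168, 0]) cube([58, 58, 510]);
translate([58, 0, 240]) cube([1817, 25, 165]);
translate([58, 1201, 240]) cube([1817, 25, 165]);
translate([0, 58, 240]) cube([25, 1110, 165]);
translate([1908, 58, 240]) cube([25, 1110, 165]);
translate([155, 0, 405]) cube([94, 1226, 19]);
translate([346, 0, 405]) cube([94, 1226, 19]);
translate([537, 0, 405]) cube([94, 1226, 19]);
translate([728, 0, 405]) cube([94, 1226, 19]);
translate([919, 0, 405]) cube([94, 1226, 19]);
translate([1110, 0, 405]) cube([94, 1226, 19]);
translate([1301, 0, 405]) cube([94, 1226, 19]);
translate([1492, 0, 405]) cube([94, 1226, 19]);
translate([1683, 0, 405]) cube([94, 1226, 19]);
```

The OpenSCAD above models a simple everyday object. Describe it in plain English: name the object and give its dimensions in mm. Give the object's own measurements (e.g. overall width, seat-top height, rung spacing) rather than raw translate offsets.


A bed frame 1933 mm long (x) by 1226 mm wide (y). Four 58×58 mm corner posts, 510 mm tall, at the corners of the footprint. Four rails of 25 mm thickness and 165 mm height run between adjacent posts with their undersides at z = 240 mm, their outer faces flush with the outside of the frame (the two x-running rails run between the posts' inner faces; the two y-running rails run between the posts' inner faces). 9 slats, each 94 mm wide (x) and 19 mm thick, lie across the top of the two x-running rails, running the full 1226 mm width of the frame in y; along x they sit between the end posts with a 97 mm gap after the −x posts and between neighbouring slats, leaving 98 mm before the +x posts.


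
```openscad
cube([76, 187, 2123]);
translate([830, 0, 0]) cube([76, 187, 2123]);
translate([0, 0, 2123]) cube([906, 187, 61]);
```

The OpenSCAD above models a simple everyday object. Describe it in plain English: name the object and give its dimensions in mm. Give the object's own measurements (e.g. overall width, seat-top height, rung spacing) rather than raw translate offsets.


A door frame. The clear opening is 754 mm wide and 2123 mm high. Two 76 mm wide jambs, 187 mm deep, stand either side of the opening from the floor to the top of the opening. A 61 mm thick head sits across the top of both jambs, spanning the full outside width of the frame.


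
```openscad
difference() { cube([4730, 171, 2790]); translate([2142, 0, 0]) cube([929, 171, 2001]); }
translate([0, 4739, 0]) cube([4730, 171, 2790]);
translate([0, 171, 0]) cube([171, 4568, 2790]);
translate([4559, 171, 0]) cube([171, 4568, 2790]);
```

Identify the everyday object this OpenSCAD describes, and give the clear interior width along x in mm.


A single room. The interior width is 4388 mm.

Four walls enclosing a rectangle with a door in the front wall — a room. Outside width 4730 minus two 171 mm walls gives 4388 mm.


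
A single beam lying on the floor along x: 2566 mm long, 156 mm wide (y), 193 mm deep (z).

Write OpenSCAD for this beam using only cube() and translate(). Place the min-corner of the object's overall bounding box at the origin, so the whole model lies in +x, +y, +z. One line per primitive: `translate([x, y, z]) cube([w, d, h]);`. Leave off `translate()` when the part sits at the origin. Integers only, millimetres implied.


cube([2566, 156, 193]);


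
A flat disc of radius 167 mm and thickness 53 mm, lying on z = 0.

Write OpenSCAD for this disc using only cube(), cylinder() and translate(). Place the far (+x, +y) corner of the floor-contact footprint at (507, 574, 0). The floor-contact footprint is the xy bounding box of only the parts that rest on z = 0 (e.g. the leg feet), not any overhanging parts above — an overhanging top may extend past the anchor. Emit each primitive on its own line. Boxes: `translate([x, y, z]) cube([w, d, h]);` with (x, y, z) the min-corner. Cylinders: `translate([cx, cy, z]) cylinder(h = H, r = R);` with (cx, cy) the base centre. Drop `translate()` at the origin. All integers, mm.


translate([340, 407, 0]) cylinder(h = 53, r = 167);


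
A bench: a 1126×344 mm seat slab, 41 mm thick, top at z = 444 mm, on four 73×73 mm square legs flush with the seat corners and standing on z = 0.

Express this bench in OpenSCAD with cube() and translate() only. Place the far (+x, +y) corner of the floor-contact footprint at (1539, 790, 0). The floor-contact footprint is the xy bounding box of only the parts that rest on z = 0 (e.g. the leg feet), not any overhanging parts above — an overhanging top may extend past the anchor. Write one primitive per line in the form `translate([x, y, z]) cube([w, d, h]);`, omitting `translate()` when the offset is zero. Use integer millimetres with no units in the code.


translate([413, 446, 403]) cube([1126, 344, 41]);
translate([413, 446, 0]) cube([73, 73, 403]);
translate([413, 717, 0]) cube([73, 73, 403]);
translate([1466, 446, 0]) cube([73, 73, 403]);
translate([1466, 717, 0]) cube([73, 73, 403]);


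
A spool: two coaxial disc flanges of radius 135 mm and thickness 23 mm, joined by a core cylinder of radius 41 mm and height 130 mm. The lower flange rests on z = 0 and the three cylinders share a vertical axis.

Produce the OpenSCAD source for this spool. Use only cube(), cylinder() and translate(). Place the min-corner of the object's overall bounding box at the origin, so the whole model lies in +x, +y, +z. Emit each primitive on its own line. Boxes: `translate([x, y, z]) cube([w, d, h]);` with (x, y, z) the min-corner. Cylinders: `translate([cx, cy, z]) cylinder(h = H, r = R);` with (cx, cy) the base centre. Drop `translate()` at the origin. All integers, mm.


translate([135, 135, 0]) cylinder(h = 23, r = 135);
translate([135, 135, 23]) cylinder(h = 130, r = 41);
translate([135, 135, 153]) cylinder(h = 23, r = 135);


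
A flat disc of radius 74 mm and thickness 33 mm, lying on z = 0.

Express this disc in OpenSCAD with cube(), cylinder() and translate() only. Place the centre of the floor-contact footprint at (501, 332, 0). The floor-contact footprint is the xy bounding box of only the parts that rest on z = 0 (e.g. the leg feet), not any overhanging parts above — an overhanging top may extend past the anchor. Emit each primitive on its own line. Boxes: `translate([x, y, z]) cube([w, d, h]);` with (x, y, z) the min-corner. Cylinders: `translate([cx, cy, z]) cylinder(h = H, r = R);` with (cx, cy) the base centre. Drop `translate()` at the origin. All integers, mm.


translate([501, 332, 0]) cylinder(h = 33, r = 74);


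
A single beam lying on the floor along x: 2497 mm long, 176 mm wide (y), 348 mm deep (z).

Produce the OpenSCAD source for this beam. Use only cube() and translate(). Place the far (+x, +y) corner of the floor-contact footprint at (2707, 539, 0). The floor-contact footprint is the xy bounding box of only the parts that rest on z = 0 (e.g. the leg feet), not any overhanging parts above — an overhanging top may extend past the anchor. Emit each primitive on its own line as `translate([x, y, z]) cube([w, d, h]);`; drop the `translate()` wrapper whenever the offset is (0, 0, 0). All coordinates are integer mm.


translate([210, 363, 0]) cube([2497, 176, 348]);


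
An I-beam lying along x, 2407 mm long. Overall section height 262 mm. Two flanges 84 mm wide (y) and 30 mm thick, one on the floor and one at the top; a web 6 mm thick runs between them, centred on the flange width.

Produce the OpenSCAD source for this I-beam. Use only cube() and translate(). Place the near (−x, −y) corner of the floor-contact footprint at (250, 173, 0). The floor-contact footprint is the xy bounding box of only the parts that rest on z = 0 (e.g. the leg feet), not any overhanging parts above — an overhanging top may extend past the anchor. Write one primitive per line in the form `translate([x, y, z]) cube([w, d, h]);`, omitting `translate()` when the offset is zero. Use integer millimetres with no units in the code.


translate([250, 173, 0]) cube([2407, 84, 30]);
translate([250, 212, 30]) cube([2407, 6, 202]);
translate([250, 173, 232]) cube([2407, 84, 30]);


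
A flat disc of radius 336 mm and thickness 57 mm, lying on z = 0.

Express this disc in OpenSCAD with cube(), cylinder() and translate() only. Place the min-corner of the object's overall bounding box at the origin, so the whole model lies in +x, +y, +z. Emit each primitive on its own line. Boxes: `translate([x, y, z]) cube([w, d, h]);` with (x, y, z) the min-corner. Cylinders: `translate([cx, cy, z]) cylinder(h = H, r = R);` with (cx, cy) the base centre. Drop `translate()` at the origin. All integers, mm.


translate([336, 336, 0]) cylinder(h = 57, r = 336);


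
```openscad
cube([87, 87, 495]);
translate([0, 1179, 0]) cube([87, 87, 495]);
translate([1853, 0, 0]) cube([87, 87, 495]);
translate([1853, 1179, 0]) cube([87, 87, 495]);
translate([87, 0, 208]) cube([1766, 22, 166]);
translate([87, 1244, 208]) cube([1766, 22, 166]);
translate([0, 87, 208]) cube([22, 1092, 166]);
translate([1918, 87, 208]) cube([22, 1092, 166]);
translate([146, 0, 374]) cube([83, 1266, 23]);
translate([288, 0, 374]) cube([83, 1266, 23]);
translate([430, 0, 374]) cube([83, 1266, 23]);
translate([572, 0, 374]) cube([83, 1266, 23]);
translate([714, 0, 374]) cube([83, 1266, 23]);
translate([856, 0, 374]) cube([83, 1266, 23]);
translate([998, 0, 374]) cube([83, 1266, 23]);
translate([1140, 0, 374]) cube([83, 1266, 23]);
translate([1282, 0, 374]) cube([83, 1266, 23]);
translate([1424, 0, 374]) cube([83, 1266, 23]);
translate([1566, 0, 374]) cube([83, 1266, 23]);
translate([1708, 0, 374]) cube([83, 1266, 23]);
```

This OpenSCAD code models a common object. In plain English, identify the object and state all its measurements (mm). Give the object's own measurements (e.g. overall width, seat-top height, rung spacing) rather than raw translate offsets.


A bed frame 1940 mm long (x) by 1266 mm wide (y). Four 87×87 mm corner posts, 495 mm tall, at the corners of the footprint. Four rails of 22 mm thickness and 166 mm height run between adjacent posts with their undersides at z = 208 mm, their outer faces flush with the outside of the frame (the two x-running rails run between the posts' inner faces; the two y-running rails run between the posts' inner faces). 12 slats, each 83 mm wide (x) and 23 mm thick, lie across the top of the two x-running rails, running the full 1266 mm width of the frame in y; along x they sit between the end posts with a 59 mm gap after the −x posts and between neighbouring slats, leaving 62 mm before the +x posts.


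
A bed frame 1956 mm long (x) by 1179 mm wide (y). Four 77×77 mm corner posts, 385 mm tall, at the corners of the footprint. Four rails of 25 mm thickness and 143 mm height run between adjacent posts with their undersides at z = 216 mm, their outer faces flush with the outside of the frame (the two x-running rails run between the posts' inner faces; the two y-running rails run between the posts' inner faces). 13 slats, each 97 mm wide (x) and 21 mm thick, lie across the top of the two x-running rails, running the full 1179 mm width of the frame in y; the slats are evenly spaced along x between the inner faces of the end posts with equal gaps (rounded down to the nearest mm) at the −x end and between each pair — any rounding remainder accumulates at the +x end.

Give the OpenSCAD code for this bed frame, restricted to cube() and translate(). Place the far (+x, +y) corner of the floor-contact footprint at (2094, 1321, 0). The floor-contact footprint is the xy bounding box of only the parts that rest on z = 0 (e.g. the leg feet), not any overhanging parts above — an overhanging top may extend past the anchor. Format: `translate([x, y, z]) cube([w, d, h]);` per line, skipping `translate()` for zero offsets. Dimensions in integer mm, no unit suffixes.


translate([138, 142, 0]) cube([77, 77, 385]);
translate([138, 1244, 0]) cube([77, 77, 385]);
translate([2017, 142, 0]) cube([77, 77, 385]);
translate([2017, 1244, 0]) cube([77, 77, 385]);
translate([215, 142, 216]) cube([1802, 25, 143]);
translate([215, 1296, 216]) cube([1802, 25, 143]);
translate([138, 219, 216]) cube([25, 1025, 143]);
translate([2069, 219, 216]) cube([25, 1025, 143]);
translate([253, 142, 359]) cube([97, 1179, 21]);
translate([388, 142, 359]) cube([97, 1179, 21]);
translate([523, 142, 359]) cube([97, 1179, 21]);
translate([658, 142, 359]) cube([97, 1179, 21]);
translate([793, 142, 359]) cube([97, 1179, 21]);
translate([928, 142, 359]) cube([97, 1179, 21]);
translate([1063, 142, 359]) cube([97, 1179, 21]);
translate([1198, 142, 359]) cube([97, 1179, 21]);
translate([1333, 142, 359]) cube([97, 1179, 21]);
translate([1468, 142, 359]) cube([97, 1179, 21]);
translate([1603, 142, 359]) cube([97, 1179, 21]);
translate([1738, 142, 359]) cube([97, 1179, 21]);
translate([1873, 142, 359]) cube([97, 1179, 21]);


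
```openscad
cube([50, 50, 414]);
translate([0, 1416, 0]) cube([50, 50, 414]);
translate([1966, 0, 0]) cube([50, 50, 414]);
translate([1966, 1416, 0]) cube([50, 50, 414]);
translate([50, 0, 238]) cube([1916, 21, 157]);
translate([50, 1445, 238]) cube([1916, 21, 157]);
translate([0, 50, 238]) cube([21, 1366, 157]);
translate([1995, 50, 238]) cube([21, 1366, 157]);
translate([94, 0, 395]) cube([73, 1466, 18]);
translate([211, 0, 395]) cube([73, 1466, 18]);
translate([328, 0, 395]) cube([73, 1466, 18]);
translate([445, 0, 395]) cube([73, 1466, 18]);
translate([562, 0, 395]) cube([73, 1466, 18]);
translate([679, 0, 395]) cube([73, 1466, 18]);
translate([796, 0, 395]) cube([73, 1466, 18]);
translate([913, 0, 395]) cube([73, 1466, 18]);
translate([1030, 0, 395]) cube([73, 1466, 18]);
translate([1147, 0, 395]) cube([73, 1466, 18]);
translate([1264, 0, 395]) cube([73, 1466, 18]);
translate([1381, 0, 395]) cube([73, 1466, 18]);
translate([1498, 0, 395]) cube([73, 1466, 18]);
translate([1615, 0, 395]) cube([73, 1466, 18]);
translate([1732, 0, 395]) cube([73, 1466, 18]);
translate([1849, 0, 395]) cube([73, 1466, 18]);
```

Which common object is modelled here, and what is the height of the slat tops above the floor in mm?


A bed frame. The slat-top height is 413 mm.

Four posts, four rails, and a row of slats — a bed frame. Slats sit on the rails at z = 238 + 157 = 395; with slat thickness 18, the top is 413 mm.


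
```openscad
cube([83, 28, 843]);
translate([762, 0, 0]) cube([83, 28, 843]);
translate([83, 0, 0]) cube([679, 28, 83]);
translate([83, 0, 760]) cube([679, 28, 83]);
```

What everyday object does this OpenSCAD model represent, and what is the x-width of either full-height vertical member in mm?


A picture frame. The border width is 83 mm.

Four thin pieces enclosing a rectangular opening — a picture frame. The two full-height stiles are 843 mm tall; the top rail sits at z = 760 and is 83 mm tall, so the border above the opening is 843 − 760 = 83 mm, matching the stile x-width.


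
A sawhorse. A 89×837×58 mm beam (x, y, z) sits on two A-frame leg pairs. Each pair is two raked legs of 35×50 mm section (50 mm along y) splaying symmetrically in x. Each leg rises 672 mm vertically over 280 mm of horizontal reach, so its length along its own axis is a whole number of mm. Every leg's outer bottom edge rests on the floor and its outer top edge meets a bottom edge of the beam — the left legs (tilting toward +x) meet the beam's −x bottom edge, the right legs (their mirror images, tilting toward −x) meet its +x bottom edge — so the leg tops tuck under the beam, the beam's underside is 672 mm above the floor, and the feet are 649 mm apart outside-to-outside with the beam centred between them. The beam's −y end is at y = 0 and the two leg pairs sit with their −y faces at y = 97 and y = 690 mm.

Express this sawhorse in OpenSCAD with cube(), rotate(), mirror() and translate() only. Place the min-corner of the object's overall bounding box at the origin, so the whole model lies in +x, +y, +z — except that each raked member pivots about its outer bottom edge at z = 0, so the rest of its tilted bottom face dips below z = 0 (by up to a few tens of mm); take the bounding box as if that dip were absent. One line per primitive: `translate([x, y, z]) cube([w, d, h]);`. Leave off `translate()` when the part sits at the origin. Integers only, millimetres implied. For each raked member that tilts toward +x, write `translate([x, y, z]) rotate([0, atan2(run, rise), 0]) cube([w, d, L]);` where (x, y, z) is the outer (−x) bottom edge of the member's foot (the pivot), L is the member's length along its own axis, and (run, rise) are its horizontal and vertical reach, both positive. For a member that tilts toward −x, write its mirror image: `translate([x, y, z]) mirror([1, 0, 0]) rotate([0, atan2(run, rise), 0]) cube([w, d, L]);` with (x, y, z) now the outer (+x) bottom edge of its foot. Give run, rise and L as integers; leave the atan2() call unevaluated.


translate([280, 0, 672]) cube([89, 837, 58]);
translate([0, 97, 0]) rotate([0, atan2(280, 672), 0]) cube([35, 50, 728]);
translate([649, 97, 0]) mirror([1, 0, 0]) rotate([0, atan2(280, 672), 0]) cube([35, 50, 728]);
translate([0, 690, 0]) rotate([0, atan2(280, 672), 0]) cube([35, 50, 728]);
translate([649, 690, 0]) mirror([1, 0, 0]) rotate([0, atan2(280, 672), 0]) cube([35, 50, 728]);


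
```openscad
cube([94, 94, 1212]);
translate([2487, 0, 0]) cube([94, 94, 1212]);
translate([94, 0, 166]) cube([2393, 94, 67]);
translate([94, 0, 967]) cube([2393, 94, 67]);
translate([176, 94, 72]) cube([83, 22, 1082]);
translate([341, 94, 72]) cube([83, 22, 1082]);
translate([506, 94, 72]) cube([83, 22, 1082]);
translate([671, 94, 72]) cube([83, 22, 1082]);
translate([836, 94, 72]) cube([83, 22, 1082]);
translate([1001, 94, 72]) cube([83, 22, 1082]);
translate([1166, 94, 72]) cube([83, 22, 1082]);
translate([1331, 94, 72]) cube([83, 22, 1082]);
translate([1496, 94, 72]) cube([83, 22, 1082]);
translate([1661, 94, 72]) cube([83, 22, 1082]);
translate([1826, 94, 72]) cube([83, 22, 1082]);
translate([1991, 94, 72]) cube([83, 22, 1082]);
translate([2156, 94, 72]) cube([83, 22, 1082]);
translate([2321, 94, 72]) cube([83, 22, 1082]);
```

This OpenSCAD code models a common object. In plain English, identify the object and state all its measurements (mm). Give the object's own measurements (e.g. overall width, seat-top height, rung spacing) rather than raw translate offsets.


A fence section. Two 94×94 mm posts, 1212 mm tall, stand on the floor with a clear span of 2393 mm between their inner faces. Two horizontal rails of 94×67 mm section span the gap between the posts with their undersides at z = 166 mm and z = 967 mm, flush with the posts' −y face. 14 pickets, each 83 mm wide, 22 mm thick and 1082 mm tall, are fixed to the +y face of the rails with their bottoms at z = 72 mm, spaced across the span with a 82 mm gap after the −x post and between neighbouring pickets, with 83 mm left before the +x post.


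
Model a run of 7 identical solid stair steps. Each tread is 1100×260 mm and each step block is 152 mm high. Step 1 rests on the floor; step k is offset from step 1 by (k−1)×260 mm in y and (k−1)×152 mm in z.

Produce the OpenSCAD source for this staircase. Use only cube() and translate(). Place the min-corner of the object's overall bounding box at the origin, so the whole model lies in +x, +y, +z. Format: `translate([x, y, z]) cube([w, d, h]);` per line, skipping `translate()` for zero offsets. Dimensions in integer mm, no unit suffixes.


cube([1100, 260, 152]);
translate([0, 260, 152]) cube([1100, 260, 152]);
translate([0, 520, 304]) cube([1100, 260, 152]);
translate([0, 780, 456]) cube([1100, 260, 152]);
translate([0, 1040, 608]) cube([1100, 260, 152]);
translate([0, 1300, 760]) cube([1100, 260, 152]);
translate([0, 1560, 912]) cube([1100, 260, 152]);


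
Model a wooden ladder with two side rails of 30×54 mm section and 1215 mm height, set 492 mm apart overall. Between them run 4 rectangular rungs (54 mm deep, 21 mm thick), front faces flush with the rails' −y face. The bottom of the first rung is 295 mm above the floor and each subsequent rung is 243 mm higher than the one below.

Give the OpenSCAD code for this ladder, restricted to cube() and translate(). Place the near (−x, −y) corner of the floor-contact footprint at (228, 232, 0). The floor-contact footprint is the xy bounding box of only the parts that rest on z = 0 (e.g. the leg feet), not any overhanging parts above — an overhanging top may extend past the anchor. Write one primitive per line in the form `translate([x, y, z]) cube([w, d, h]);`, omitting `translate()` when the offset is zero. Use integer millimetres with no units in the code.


// rung span = 492 - 2*30 = 432
// rung[k] z = 295 + k*243
translate([228, 232, 0]) cube([30, 54, 1215]);
translate([690, 232, 0]) cube([30, 54, 1215]);
translate([258, 232, 295]) cube([432, 54, 21]);
translate([258, 232, 538]) cube([432, 54, 21]);
translate([258, 232, 781]) cube([432, 54, 21]);
translate([258, 232, 1024]) cube([432, 54, 21]);


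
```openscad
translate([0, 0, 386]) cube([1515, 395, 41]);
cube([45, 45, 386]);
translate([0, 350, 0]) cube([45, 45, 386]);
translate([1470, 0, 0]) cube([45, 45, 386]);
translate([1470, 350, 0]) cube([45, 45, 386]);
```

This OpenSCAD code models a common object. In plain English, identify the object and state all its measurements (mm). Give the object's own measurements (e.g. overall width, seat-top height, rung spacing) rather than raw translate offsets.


A bench: a 1515×395 mm seat slab, 41 mm thick, top at z = 427 mm, on four 45×45 mm square legs flush with the seat corners and standing on z = 0.


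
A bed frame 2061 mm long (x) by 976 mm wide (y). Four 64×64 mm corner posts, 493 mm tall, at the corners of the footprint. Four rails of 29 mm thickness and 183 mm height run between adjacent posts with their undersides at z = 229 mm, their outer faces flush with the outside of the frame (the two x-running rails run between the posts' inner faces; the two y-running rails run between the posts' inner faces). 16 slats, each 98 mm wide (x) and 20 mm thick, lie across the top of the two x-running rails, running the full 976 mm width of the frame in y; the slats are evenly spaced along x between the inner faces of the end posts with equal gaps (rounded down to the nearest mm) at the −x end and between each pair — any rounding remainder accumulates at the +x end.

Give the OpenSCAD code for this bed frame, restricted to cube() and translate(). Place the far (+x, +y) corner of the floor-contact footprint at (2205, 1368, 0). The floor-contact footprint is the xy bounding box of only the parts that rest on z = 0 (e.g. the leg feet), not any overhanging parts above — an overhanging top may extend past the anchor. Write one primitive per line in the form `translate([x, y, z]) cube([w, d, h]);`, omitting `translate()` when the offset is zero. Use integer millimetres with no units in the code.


// slat z = rail_z + rail_h = 229 + 183 = 412
// slat gap = ⌊(1933 − 16·98) / 17⌋ = 21
translate([144, 392, 0]) cube([64, 64, 493]);
translate([144, 1304, 0]) cube([64, 64, 493]);
translate([2141, 392, 0]) cube([64, 64, 493]);
translate([2141, 1304, 0]) cube([64, 64, 493]);
translate([208, 392, 229]) cube([1933, 29, 183]);
translate([208, 1339, 229]) cube([1933, 29, 183]);
translate([144, 456, 229]) cube([29, 848, 183]);
translate([2176, 456, 229]) cube([29, 848, 183]);
translate([229, 392, 412]) cube([98, 976, 20]);
translate([348, 392, 412]) cube([98, 976, 20]);
translate([467, 392, 412]) cube([98, 976, 20]);
translate([586, 392, 412]) cube([98, 976, 20]);
translate([705, 392, 412]) cube([98, 976, 20]);
translate([824, 392, 412]) cube([98, 976, 20]);
translate([943, 392, 412]) cube([98, 976, 20]);
translate([1062, 392, 412]) cube([98, 976, 20]);
translate([1181, 392, 412]) cube([98, 976, 20]);
translate([1300, 392, 412]) cube([98, 976, 20]);
translate([1419, 392, 412]) cube([98, 976, 20]);
translate([1538, 392, 412]) cube([98, 976, 20]);
translate([1657, 392, 412]) cube([98, 976, 20]);
translate([1776, 392, 412]) cube([98, 976, 20]);
translate([1895, 392, 412]) cube([98, 976, 20]);
translate([2014, 392, 412]) cube([98, 976, 20]);


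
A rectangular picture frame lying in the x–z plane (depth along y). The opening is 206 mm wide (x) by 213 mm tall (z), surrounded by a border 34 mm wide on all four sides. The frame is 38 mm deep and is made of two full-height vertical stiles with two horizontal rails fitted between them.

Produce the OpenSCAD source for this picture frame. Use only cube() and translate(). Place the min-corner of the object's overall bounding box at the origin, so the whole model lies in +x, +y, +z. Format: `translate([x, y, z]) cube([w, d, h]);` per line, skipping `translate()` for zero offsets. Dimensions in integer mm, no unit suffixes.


cube([34, 38, 281]);
translate([240, 0, 0]) cube([34, 38, 281]);
translate([34, 0, 0]) cube([206, 38, 34]);
translate([34, 0, 247]) cube([206, 38, 34]);


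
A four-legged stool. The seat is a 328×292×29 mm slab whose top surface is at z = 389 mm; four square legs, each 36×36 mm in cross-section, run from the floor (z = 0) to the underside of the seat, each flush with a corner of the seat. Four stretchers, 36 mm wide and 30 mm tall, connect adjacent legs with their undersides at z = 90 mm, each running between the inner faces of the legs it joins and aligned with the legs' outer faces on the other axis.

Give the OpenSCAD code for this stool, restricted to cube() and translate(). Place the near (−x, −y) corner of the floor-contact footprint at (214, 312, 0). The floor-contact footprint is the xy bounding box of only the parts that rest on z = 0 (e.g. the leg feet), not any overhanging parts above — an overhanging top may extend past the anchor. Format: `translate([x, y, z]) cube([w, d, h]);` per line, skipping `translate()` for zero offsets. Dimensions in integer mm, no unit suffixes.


translate([214, 312, 360]) cube([328, 292, 29]);
translate([214, 312, 0]) cube([36, 36, 360]);
translate([506, 312, 0]) cube([36, 36, 360]);
translate([214, 568, 0]) cube([36, 36, 360]);
translate([506, 568, 0]) cube([36, 36, 360]);
translate([250, 312, 90]) cube([256, 36, 30]);
translate([250, 568, 90]) cube([256, 36, 30]);
translate([214, 348, 90]) cube([36, 220, 30]);
translate([506, 348, 90]) cube([36, 220, 30]);


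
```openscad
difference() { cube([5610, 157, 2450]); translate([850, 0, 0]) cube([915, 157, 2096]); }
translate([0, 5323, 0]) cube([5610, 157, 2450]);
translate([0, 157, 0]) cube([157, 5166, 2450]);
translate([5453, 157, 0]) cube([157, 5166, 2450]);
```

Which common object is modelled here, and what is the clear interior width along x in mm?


A single room. The interior width is 5296 mm.

Four walls enclosing a rectangle with a door in the front wall — a room. Outside width 5610 minus two 157 mm walls gives 5296 mm.


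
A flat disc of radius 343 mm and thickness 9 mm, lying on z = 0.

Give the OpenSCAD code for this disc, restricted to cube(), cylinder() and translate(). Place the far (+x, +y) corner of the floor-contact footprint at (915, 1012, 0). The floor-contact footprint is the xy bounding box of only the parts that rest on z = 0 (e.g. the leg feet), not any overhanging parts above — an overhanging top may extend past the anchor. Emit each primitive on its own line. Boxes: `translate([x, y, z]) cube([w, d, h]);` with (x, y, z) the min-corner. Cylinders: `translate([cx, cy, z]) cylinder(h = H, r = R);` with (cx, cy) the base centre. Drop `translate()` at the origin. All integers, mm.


translate([572, 669, 0]) cylinder(h = 9, r = 343);


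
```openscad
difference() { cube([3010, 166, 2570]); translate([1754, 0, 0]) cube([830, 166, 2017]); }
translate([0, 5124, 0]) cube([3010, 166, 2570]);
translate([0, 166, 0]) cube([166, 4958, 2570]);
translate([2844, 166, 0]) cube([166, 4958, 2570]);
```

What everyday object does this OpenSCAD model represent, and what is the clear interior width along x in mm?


A single room. The interior width is 2678 mm.

Four walls enclosing a rectangle with a door in the front wall — a room. Outside width 3010 minus two 166 mm walls gives 2678 mm.


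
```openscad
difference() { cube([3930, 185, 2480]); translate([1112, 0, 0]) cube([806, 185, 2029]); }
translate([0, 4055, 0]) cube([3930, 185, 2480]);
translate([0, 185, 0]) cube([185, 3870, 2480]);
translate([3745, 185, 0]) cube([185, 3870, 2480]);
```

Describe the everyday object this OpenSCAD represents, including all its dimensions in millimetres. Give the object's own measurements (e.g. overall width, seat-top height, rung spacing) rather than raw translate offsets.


A single room: four walls, each 2480 mm tall and 185 mm thick, enclosing an outside footprint 3930×4240 mm (x × y), no floor or roof. The front and back walls (−y and +y sides) run the full x-width; the side walls fit between their inner faces. A door opening 806 mm wide and 2029 mm tall is cut through the front wall from the floor up, its −x edge 1112 mm from the wall's −x end.


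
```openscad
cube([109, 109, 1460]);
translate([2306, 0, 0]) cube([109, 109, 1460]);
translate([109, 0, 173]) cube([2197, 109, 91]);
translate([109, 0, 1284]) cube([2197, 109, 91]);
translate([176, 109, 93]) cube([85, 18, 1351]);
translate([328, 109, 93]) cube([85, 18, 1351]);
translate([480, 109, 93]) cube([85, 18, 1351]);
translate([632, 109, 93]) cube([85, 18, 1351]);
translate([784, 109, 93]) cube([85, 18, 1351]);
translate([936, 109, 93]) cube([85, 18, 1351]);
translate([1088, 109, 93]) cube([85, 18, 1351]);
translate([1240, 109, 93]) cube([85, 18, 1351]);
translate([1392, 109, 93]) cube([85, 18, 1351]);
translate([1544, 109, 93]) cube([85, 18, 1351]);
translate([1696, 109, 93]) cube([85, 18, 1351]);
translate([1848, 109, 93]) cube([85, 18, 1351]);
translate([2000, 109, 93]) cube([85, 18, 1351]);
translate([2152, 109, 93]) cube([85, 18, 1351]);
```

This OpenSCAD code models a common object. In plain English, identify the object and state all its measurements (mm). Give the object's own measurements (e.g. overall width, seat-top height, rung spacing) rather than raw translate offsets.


A fence section. Two 109×109 mm posts, 1460 mm tall, stand on the floor with a clear span of 2197 mm between their inner faces. Two horizontal rails of 109×91 mm section span the gap between the posts with their undersides at z = 173 mm and z = 1284 mm, flush with the posts' −y face. 14 pickets, each 85 mm wide, 18 mm thick and 1351 mm tall, are fixed to the +y face of the rails with their bottoms at z = 93 mm, spaced across the span with a 67 mm gap after the −x post and between neighbouring pickets, with 69 mm left before the +x post.
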